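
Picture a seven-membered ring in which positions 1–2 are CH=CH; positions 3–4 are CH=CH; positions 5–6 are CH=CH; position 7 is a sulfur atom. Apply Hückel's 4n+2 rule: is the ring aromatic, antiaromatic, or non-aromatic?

Antiaromatic

Check conjugation: every atom in a ring double bond is sp² and brings one electron to the p orbital; the sulfur donates one lone pair from its p orbital — every position has a p orbital, so the cyclic π system is continuous.
Adding the contributions, 3 × 2 = 6 from the double-bond units + 2 from the S atom = 8.
8 = 4(2); a planar, fully conjugated 4n system is antiaromatic.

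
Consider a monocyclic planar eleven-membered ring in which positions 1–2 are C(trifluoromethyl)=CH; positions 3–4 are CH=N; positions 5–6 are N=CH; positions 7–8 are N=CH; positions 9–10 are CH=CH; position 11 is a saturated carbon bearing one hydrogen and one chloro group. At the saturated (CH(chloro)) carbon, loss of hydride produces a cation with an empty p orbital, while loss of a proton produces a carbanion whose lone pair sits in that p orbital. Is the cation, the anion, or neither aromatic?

The cation

Once that carbon is sp², every ring atom has a p orbital and both ions are fully conjugated.
Cation: 5 × 2 + 0 = 10 π electrons → 4(2)+2, aromatic.
Anion: 5 × 2 + 2 = 12 π electrons → 4(3), antiaromatic.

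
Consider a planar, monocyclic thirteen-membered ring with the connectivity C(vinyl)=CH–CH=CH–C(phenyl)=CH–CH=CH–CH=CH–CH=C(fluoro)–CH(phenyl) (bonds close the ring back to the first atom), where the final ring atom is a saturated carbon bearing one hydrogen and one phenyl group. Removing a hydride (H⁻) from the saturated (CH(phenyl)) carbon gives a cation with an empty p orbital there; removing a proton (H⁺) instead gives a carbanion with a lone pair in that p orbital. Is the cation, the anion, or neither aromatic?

The anion

Both ions have a continuous loop of p orbitals — each ring atom is sp².
Cation: 6 × 2 + 0 = 12 π electrons → 4(3), antiaromatic.
Anion: 6 × 2 + 2 = 14 π electrons → 4(3)+2, aromatic.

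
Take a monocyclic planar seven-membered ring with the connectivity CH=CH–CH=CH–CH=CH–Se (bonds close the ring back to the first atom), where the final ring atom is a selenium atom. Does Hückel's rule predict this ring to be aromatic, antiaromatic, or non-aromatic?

Antiaromatic

The p orbitals form a continuous loop: the double-bond atoms are sp², each contributing one p electron; the selenium donates one lone pair from its p orbital. The ring is fully conjugated.
Counting π electrons: 3 × 2 = 6 from the double-bond units + 2 from the Se atom = 8.
8 = 4(2); a planar, fully conjugated 4n system is antiaromatic.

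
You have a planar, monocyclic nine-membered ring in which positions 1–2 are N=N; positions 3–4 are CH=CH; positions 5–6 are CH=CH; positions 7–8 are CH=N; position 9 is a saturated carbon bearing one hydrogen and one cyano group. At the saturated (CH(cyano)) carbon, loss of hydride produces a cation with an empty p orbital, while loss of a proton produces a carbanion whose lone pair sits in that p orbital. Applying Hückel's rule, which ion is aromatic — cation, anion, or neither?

Both ions have a continuous loop of p orbitals — each ring atom is sp².
Cation: 4 × 2 + 0 = 8 π electrons → 4(2), antiaromatic.
Anion: 4 × 2 + 2 = 10 π electrons → 4(2)+2, aromatic.

The anion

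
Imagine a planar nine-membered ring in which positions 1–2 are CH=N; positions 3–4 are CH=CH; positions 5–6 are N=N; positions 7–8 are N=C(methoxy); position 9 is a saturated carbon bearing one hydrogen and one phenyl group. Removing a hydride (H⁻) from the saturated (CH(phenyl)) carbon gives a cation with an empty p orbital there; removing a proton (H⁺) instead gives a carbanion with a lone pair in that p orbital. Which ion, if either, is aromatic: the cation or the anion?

Once that carbon is sp², every ring atom has a p orbital and both ions are fully conjugated.
Cation: 4 × 2 + 0 = 8 π electrons → 4(2), antiaromatic.
Anion: 4 × 2 + 2 = 10 π electrons → 4(2)+2, aromatic.

The anion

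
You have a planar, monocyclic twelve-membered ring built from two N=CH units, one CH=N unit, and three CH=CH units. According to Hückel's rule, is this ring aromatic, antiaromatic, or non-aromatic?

Antiaromatic

All ring atoms are sp² and supply a p orbital to the ring (the double-bond atoms are sp², each contributing one p electron; each =N– nitrogen is pyridine-type (lone pair in the sp² plane, one electron in the p orbital)); the conjugation is uninterrupted.
π-electron count: 6 × 2 = 12 from the 6 double-bond units.
12 = 4(3); a planar, fully conjugated 4n system is antiaromatic.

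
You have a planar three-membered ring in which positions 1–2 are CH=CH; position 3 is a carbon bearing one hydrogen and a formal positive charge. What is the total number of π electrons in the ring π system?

2

All ring atoms are sp² and supply a p orbital to the ring (every atom in a ring double bond is sp² and brings one electron to the p orbital; the carbocation has an empty p orbital); the conjugation is uninterrupted.
Counting π electrons: 1 × 2 = 2 from the double-bond unit + 0 from the CH(+) atom = 2.
(The species described is the cyclopropenyl cation.)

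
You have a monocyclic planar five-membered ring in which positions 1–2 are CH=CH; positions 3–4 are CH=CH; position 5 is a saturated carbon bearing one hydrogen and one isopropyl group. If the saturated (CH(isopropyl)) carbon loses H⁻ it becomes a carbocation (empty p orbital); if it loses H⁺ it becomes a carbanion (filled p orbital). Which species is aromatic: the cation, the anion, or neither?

Once that carbon is sp², every ring atom has a p orbital and both ions are fully conjugated.
Cation: 2 × 2 + 0 = 4 π electrons → 4(1), antiaromatic.
Anion: 2 × 2 + 2 = 6 π electrons → 4(1)+2, aromatic.

The anion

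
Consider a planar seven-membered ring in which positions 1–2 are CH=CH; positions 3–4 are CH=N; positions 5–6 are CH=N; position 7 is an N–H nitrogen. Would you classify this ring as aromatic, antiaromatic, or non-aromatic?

The p orbitals form a continuous loop: every atom in a ring double bond is sp² and brings one electron to the p orbital; each sp² =N– keeps its lone pair in-plane and puts one electron into the π system; the pyrrole-type nitrogen donates its lone pair from the p orbital. The ring is fully conjugated.
Counting π electrons: 3 × 2 = 6 from the double-bond units + 2 from the NH atom = 8.
8 = 4(2); a planar, fully conjugated 4n system is antiaromatic.

Antiaromatic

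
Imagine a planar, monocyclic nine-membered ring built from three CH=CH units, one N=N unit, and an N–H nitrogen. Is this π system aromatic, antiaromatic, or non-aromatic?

Aromatic

The p orbitals form a continuous loop: the double-bond atoms are sp², each contributing one p electron; each =N– nitrogen is pyridine-type (lone pair in the sp² plane, one electron in the p orbital); the pyrrole-type nitrogen donates its lone pair from the p orbital. The ring is fully conjugated.
Adding the contributions, 4 × 2 = 8 from the double-bond units + 2 from the NH atom = 10.
With 10 π electrons (n = 2), the Hückel 4n+2 condition holds.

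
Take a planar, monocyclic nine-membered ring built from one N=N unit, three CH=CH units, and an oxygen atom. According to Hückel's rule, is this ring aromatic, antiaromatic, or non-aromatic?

Aromatic

All ring atoms are sp² and supply a p orbital to the ring (the double-bond atoms are sp², each contributing one p electron; each =N– nitrogen is pyridine-type (lone pair in the sp² plane, one electron in the p orbital); the oxygen donates one lone pair from its p orbital); the conjugation is uninterrupted.
Counting π electrons: 4 × 2 = 8 from the double-bond units + 2 from the O atom = 10.
That gives a 4n+2 count (10, n = 2).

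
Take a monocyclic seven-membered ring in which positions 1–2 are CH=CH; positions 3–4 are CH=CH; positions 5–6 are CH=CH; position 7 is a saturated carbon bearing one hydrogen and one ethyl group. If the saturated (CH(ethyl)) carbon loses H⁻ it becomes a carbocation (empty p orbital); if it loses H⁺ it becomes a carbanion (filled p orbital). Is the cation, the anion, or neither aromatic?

Once that carbon is sp², every ring atom has a p orbital and both ions are fully conjugated.
Cation: 3 × 2 + 0 = 6 π electrons → 4(1)+2, aromatic.
Anion: 3 × 2 + 2 = 8 π electrons → 4(2), antiaromatic.

The cation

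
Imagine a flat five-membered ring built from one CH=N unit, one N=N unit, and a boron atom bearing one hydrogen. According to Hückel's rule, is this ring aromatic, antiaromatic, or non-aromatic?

The p orbitals form a continuous loop: the double-bond atoms are sp², each contributing one p electron; each =N– nitrogen is pyridine-type (lone pair in the sp² plane, one electron in the p orbital); the boron has an empty p orbital. The ring is fully conjugated.
Counting π electrons: 2 × 2 = 4 from the double-bond units + 0 from the BH atom = 4.
With 4 = 4·1 π electrons, Hückel's rule classifies the planar ring as antiaromatic.

Antiaromatic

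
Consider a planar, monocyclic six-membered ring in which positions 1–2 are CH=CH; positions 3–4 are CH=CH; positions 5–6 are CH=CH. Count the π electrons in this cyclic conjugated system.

6

Every ring atom contributes a p orbital perpendicular to the ring (every atom in a ring double bond is sp² and brings one electron to the p orbital), so the π system is cyclic and fully conjugated.
π-electron count: 3 × 2 = 6 from the 3 double-bond units.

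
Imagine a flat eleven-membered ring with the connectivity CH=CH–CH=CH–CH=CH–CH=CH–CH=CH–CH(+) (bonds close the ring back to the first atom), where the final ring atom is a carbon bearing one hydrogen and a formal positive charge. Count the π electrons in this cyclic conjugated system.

The p orbitals form a continuous loop: the double-bond atoms are sp², each contributing one p electron; the carbocation has an empty p orbital. The ring is fully conjugated.
Tallying contributions gives 5 × 2 = 10 from the double-bond units + 0 from the CH(+) atom = 10.

10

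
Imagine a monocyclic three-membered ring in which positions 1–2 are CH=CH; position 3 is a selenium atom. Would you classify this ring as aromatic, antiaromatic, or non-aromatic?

Antiaromatic

Check conjugation: every atom in a ring double bond is sp² and brings one electron to the p orbital; the selenium donates one lone pair from its p orbital — every position has a p orbital, so the cyclic π system is continuous.
Tallying contributions gives 1 × 2 = 2 from the double-bond unit + 2 from the Se atom = 4.
4 is a 4n count (n = 1), so the planar conjugated ring is antiaromatic.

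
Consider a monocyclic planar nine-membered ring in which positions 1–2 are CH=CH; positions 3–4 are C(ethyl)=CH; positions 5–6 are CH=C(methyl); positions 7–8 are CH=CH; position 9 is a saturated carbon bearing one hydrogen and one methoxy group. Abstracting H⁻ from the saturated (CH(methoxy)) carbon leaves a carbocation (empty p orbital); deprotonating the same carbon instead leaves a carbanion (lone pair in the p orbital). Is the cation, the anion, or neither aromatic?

The anion

Both ions have a continuous loop of p orbitals — each ring atom is sp².
Cation: 4 × 2 + 0 = 8 π electrons → 4(2), antiaromatic.
Anion: 4 × 2 + 2 = 10 π electrons → 4(2)+2, aromatic.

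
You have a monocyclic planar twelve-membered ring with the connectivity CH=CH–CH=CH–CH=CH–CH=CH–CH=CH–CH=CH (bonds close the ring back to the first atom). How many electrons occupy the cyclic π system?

12

All ring atoms are sp² and supply a p orbital to the ring (each doubly-bonded ring atom is sp² with one p-orbital electron); the conjugation is uninterrupted.
π-electron count: 6 × 2 = 12 from the 6 double-bond units.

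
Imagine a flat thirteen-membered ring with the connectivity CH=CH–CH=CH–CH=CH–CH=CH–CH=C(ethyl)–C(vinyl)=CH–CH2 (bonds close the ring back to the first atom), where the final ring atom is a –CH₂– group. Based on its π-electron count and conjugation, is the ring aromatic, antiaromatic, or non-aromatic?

Non-aromatic

The CH2 carbon is saturated: the tetrahedral CH₂ carbon is sp³ and has no p orbital in the ring π system. Conjugation is not continuous around the ring.
Without a continuous loop of overlapping p orbitals the Hückel electron count never comes into play.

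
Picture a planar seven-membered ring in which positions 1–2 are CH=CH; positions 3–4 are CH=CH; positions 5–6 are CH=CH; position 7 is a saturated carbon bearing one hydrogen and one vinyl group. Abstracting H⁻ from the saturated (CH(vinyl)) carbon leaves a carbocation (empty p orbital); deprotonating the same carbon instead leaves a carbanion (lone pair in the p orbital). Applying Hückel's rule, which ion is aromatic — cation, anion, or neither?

The cation

Once that carbon is sp², every ring atom has a p orbital and both ions are fully conjugated.
Cation: 3 × 2 + 0 = 6 π electrons → 4(1)+2, aromatic.
Anion: 3 × 2 + 2 = 8 π electrons → 4(2), antiaromatic.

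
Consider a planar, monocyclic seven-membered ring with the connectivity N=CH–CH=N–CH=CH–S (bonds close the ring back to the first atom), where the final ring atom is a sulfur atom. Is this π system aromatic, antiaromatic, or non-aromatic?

Antiaromatic

All ring atoms are sp² and supply a p orbital to the ring (each doubly-bonded ring atom is sp² with one p-orbital electron; the doubly-bonded nitrogens are pyridine-type — their lone pairs lie in the ring plane, leaving one electron in the p orbital; the sulfur donates one lone pair from its p orbital); the conjugation is uninterrupted.
Tallying contributions gives 3 × 2 = 6 from the double-bond units + 2 from the S atom = 8.
8 is a 4n count (n = 2), so the planar conjugated ring is antiaromatic.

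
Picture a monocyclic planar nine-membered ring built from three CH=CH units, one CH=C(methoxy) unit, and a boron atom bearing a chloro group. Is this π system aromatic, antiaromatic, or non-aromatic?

Antiaromatic

The p orbitals form a continuous loop: each doubly-bonded ring atom is sp² with one p-orbital electron; the boron has an empty p orbital. The ring is fully conjugated.
Counting π electrons: 4 × 2 = 8 from the double-bond units + 0 from the B(chloro) atom = 8.
A 4n π count (8, n = 2) in a planar conjugated ring means antiaromatic.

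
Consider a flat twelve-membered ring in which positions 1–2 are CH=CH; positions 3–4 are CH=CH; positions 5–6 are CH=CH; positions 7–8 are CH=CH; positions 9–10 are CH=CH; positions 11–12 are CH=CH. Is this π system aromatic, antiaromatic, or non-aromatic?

Antiaromatic

The p orbitals form a continuous loop: every atom in a ring double bond is sp² and brings one electron to the p orbital. The ring is fully conjugated.
Counting π electrons: 6 × 2 = 12 from the 6 double-bond units.
12 = 4(3); a planar, fully conjugated 4n system is antiaromatic.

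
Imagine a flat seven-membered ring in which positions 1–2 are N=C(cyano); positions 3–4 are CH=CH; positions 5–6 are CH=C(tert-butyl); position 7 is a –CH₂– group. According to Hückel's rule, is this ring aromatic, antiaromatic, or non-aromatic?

The CH2 position has four σ bonds — the tetrahedral CH₂ carbon is sp³ and has no p orbital in the ring π system — so the cyclic conjugation is interrupted.
Broken conjugation rules out both aromaticity and antiaromaticity.

Non-aromatic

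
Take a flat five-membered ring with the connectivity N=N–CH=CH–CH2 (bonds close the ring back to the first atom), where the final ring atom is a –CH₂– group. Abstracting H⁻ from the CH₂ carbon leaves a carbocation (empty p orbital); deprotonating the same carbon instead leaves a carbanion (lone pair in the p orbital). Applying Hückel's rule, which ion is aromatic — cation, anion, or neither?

In either ion the ring is fully conjugated: every atom, including the new sp² carbon, supplies a p orbital.
Cation: 2 × 2 + 0 = 4 π electrons → 4(1), antiaromatic.
Anion: 2 × 2 + 2 = 6 π electrons → 4(1)+2, aromatic.

The anion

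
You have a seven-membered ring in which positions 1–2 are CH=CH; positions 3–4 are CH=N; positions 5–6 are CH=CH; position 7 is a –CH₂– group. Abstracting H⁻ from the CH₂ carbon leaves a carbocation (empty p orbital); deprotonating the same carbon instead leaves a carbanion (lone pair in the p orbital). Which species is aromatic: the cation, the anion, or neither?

Both ions have a continuous loop of p orbitals — each ring atom is sp².
Cation: 3 × 2 + 0 = 6 π electrons → 4(1)+2, aromatic.
Anion: 3 × 2 + 2 = 8 π electrons → 4(2), antiaromatic.

The cation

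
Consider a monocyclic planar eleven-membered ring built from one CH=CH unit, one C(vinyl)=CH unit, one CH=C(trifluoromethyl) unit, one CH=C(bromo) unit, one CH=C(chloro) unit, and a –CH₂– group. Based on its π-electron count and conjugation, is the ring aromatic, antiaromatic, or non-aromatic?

The CH2 carbon is saturated: the tetrahedral CH₂ carbon is sp³ and has no p orbital in the ring π system. Conjugation is not continuous around the ring.
Hückel's rule only applies to fully conjugated rings, so this one is simply non-aromatic.

Non-aromatic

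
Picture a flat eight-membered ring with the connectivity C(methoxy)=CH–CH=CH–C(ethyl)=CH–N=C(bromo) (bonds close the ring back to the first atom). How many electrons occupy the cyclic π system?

All ring atoms are sp² and supply a p orbital to the ring (every atom in a ring double bond is sp² and brings one electron to the p orbital; each =N– nitrogen is pyridine-type (lone pair in the sp² plane, one electron in the p orbital)); the conjugation is uninterrupted.
Tallying contributions gives 4 × 2 = 8 from the 4 double-bond units.

8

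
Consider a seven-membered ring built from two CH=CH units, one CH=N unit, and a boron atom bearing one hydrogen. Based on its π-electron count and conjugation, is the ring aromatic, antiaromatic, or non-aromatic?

All ring atoms are sp² and supply a p orbital to the ring (the double-bond atoms are sp², each contributing one p electron; each =N– nitrogen is pyridine-type (lone pair in the sp² plane, one electron in the p orbital); the boron has an empty p orbital); the conjugation is uninterrupted.
π-electron count: 3 × 2 = 6 from the double-bond units + 0 from the BH atom = 6.
That gives a 4n+2 count (6, n = 1).

Aromatic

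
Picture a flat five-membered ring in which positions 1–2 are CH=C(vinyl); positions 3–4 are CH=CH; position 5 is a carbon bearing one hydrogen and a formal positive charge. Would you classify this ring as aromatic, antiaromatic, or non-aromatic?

Check conjugation: the double-bond atoms are sp², each contributing one p electron; the carbocation has an empty p orbital — every position has a p orbital, so the cyclic π system is continuous.
Adding the contributions, 2 × 2 = 4 from the double-bond units + 0 from the CH(+) atom = 4.
4 is a 4n count (n = 1), so the planar conjugated ring is antiaromatic.

Antiaromatic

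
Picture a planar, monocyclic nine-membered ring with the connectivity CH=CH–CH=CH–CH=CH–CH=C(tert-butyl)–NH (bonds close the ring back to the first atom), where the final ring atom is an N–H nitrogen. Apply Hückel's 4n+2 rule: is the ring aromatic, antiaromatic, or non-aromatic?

Aromatic

All ring atoms are sp² and supply a p orbital to the ring (the double-bond atoms are sp², each contributing one p electron; the pyrrole-type nitrogen donates its lone pair from the p orbital); the conjugation is uninterrupted.
π-electron count: 4 × 2 = 8 from the double-bond units + 2 from the NH atom = 10.
With 10 π electrons (n = 2), the Hückel 4n+2 condition holds.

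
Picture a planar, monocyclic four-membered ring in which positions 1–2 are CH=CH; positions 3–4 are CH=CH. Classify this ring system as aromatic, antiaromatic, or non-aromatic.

Every ring atom contributes a p orbital perpendicular to the ring (every atom in a ring double bond is sp² and brings one electron to the p orbital), so the π system is cyclic and fully conjugated.
Tallying contributions gives 2 × 2 = 4 from the 2 double-bond units.
4 is a 4n count (n = 1), so the planar conjugated ring is antiaromatic.
(The species described is cyclobutadiene.)

Antiaromatic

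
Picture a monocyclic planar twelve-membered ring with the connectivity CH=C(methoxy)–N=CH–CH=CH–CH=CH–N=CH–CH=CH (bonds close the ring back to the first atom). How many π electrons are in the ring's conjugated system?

12

All ring atoms are sp² and supply a p orbital to the ring (each doubly-bonded ring atom is sp² with one p-orbital electron; each =N– nitrogen is pyridine-type (lone pair in the sp² plane, one electron in the p orbital)); the conjugation is uninterrupted.
Counting π electrons: 6 × 2 = 12 from the 6 double-bond units.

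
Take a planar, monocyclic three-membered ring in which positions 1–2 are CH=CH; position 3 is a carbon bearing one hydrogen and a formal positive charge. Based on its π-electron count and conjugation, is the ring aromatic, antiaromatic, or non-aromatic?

All ring atoms are sp² and supply a p orbital to the ring (the double-bond atoms are sp², each contributing one p electron; the carbocation has an empty p orbital); the conjugation is uninterrupted.
π-electron count: 1 × 2 = 2 from the double-bond unit + 0 from the CH(+) atom = 2.
2 = 4(0) + 2, which satisfies Hückel's 4n+2 rule.
This is the cyclopropenyl cation.

Aromatic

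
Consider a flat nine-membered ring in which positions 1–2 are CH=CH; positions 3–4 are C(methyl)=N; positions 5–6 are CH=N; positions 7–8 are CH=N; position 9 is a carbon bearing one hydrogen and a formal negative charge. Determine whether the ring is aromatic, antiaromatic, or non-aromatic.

Aromatic

All ring atoms are sp² and supply a p orbital to the ring (the double-bond atoms are sp², each contributing one p electron; the doubly-bonded nitrogens are pyridine-type — their lone pairs lie in the ring plane, leaving one electron in the p orbital; the carbanion's lone pair occupies the p orbital); the conjugation is uninterrupted.
Tallying contributions gives 4 × 2 = 8 from the double-bond units + 2 from the CH(-) atom = 10.
10 = 4(2) + 2, which satisfies Hückel's 4n+2 rule.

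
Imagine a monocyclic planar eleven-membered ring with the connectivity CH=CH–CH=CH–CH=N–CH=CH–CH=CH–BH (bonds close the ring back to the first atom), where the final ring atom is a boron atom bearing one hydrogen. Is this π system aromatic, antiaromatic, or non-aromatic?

Check conjugation: every atom in a ring double bond is sp² and brings one electron to the p orbital; each sp² =N– keeps its lone pair in-plane and puts one electron into the π system; the boron has an empty p orbital — every position has a p orbital, so the cyclic π system is continuous.
Tallying contributions gives 5 × 2 = 10 from the double-bond units + 0 from the BH atom = 10.
With 10 π electrons (n = 2), the Hückel 4n+2 condition holds.

Aromatic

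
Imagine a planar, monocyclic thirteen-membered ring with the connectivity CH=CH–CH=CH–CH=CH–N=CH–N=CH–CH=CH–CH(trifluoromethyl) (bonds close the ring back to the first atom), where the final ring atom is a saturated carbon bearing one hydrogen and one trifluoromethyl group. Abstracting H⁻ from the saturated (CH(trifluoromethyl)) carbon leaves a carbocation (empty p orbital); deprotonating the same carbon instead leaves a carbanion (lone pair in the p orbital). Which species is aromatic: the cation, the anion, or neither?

The anion

In either ion the ring is fully conjugated: every atom, including the new sp² carbon, supplies a p orbital.
Cation: 6 × 2 + 0 = 12 π electrons → 4(3), antiaromatic.
Anion: 6 × 2 + 2 = 14 π electrons → 4(3)+2, aromatic.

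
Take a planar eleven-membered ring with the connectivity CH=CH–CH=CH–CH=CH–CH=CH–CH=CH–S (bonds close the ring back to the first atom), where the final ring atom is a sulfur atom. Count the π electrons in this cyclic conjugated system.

All ring atoms are sp² and supply a p orbital to the ring (every atom in a ring double bond is sp² and brings one electron to the p orbital; the sulfur donates one lone pair from its p orbital); the conjugation is uninterrupted.
π-electron count: 5 × 2 = 10 from the double-bond units + 2 from the S atom = 12.

12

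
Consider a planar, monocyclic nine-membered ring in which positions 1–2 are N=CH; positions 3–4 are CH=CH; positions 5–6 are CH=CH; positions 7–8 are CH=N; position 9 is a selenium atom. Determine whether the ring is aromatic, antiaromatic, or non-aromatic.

Aromatic

Check conjugation: the double-bond atoms are sp², each contributing one p electron; the doubly-bonded nitrogens are pyridine-type — their lone pairs lie in the ring plane, leaving one electron in the p orbital; the selenium donates one lone pair from its p orbital — every position has a p orbital, so the cyclic π system is continuous.
Tallying contributions gives 4 × 2 = 8 from the double-bond units + 2 from the Se atom = 10.
That gives a 4n+2 count (10, n = 2).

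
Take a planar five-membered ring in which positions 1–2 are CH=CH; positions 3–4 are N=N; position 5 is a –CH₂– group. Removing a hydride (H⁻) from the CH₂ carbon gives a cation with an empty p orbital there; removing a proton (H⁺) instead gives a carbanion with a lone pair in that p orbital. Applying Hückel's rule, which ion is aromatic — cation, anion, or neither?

The anion

Both ions have a continuous loop of p orbitals — each ring atom is sp².
Cation: 2 × 2 + 0 = 4 π electrons → 4(1), antiaromatic.
Anion: 2 × 2 + 2 = 6 π electrons → 4(1)+2, aromatic.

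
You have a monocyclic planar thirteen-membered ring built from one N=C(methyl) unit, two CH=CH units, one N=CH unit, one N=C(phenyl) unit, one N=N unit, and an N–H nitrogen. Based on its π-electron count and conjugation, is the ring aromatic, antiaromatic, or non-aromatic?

Check conjugation: every atom in a ring double bond is sp² and brings one electron to the p orbital; each =N– nitrogen is pyridine-type (lone pair in the sp² plane, one electron in the p orbital); the pyrrole-type nitrogen donates its lone pair from the p orbital — every position has a p orbital, so the cyclic π system is continuous.
π-electron count: 6 × 2 = 12 from the double-bond units + 2 from the NH atom = 14.
14 = 4(3) + 2, which satisfies Hückel's 4n+2 rule.

Aromatic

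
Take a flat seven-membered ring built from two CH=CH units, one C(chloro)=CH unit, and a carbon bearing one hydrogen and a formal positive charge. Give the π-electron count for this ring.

6

Check conjugation: each doubly-bonded ring atom is sp² with one p-orbital electron; the carbocation has an empty p orbital — every position has a p orbital, so the cyclic π system is continuous.
Counting π electrons: 3 × 2 = 6 from the double-bond units + 0 from the CH(+) atom = 6.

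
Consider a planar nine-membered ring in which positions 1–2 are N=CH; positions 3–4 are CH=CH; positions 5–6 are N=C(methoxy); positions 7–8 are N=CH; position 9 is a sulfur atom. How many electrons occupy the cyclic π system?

The p orbitals form a continuous loop: each doubly-bonded ring atom is sp² with one p-orbital electron; each =N– nitrogen is pyridine-type (lone pair in the sp² plane, one electron in the p orbital); the sulfur donates one lone pair from its p orbital. The ring is fully conjugated.
π-electron count: 4 × 2 = 8 from the double-bond units + 2 from the S atom = 10.

10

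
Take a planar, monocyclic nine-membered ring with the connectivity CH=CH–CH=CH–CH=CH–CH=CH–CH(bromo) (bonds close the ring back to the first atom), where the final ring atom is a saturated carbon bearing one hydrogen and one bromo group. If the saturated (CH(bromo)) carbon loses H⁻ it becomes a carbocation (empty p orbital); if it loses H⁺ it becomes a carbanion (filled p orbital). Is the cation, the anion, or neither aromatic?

The anion

In both ions every ring atom is sp² and contributes a p orbital, so both rings are fully conjugated.
Cation: 4 × 2 + 0 = 8 π electrons → 4(2), antiaromatic.
Anion: 4 × 2 + 2 = 10 π electrons → 4(2)+2, aromatic.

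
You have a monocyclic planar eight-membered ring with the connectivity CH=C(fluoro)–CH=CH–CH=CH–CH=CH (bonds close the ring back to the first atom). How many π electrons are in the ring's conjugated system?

Every ring atom contributes a p orbital perpendicular to the ring (the double-bond atoms are sp², each contributing one p electron), so the π system is cyclic and fully conjugated.
Counting π electrons: 4 × 2 = 8 from the 4 double-bond units.

8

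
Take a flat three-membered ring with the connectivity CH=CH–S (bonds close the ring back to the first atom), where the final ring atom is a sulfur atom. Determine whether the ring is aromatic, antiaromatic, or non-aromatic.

Every ring atom contributes a p orbital perpendicular to the ring (each doubly-bonded ring atom is sp² with one p-orbital electron; the sulfur donates one lone pair from its p orbital), so the π system is cyclic and fully conjugated.
π-electron count: 1 × 2 = 2 from the double-bond unit + 2 from the S atom = 4.
With 4 = 4·1 π electrons, Hückel's rule classifies the planar ring as antiaromatic.

Antiaromatic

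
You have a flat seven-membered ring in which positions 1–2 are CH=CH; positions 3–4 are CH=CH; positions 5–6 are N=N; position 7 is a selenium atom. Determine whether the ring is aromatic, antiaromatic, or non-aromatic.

Antiaromatic

All ring atoms are sp² and supply a p orbital to the ring (each doubly-bonded ring atom is sp² with one p-orbital electron; each sp² =N– keeps its lone pair in-plane and puts one electron into the π system; the selenium donates one lone pair from its p orbital); the conjugation is uninterrupted.
π-electron count: 3 × 2 = 6 from the double-bond units + 2 from the Se atom = 8.
8 = 4(2); a planar, fully conjugated 4n system is antiaromatic.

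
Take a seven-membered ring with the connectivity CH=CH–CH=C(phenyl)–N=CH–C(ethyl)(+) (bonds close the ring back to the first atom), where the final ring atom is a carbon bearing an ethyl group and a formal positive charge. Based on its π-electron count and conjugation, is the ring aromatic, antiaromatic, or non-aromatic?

Aromatic

All ring atoms are sp² and supply a p orbital to the ring (the double-bond atoms are sp², each contributing one p electron; each =N– nitrogen is pyridine-type (lone pair in the sp² plane, one electron in the p orbital); the carbocation has an empty p orbital); the conjugation is uninterrupted.
Adding the contributions, 3 × 2 = 6 from the double-bond units + 0 from the C(ethyl)(+) atom = 6.
That gives a 4n+2 count (6, n = 1).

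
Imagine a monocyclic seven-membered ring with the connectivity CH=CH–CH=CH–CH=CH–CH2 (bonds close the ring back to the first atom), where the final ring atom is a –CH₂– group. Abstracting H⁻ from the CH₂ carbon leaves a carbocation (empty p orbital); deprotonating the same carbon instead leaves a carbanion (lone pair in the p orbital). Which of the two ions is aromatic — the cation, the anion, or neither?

The cation

Once that carbon is sp², every ring atom has a p orbital and both ions are fully conjugated.
Cation: 3 × 2 + 0 = 6 π electrons → 4(1)+2, aromatic.
Anion: 3 × 2 + 2 = 8 π electrons → 4(2), antiaromatic.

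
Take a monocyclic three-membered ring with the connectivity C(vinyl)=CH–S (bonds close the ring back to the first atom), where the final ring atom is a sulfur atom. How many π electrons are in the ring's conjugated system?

All ring atoms are sp² and supply a p orbital to the ring (the double-bond atoms are sp², each contributing one p electron; the sulfur donates one lone pair from its p orbital); the conjugation is uninterrupted.
π-electron count: 1 × 2 = 2 from the double-bond unit + 2 from the S atom = 4.

4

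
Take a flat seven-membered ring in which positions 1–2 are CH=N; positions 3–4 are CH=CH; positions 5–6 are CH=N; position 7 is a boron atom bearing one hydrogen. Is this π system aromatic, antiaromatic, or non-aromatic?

Aromatic

All ring atoms are sp² and supply a p orbital to the ring (the double-bond atoms are sp², each contributing one p electron; each =N– nitrogen is pyridine-type (lone pair in the sp² plane, one electron in the p orbital); the boron has an empty p orbital); the conjugation is uninterrupted.
Adding the contributions, 3 × 2 = 6 from the double-bond units + 0 from the BH atom = 6.
6 = 4(1) + 2, which satisfies Hückel's 4n+2 rule.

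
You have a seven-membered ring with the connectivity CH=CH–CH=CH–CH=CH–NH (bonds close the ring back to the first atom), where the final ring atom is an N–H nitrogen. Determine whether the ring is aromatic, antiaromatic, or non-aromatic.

Check conjugation: the double-bond atoms are sp², each contributing one p electron; the pyrrole-type nitrogen donates its lone pair from the p orbital — every position has a p orbital, so the cyclic π system is continuous.
π-electron count: 3 × 2 = 6 from the double-bond units + 2 from the NH atom = 8.
A 4n π count (8, n = 2) in a planar conjugated ring means antiaromatic.

Antiaromatic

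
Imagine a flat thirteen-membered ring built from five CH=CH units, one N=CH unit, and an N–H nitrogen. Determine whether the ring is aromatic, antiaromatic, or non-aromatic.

All ring atoms are sp² and supply a p orbital to the ring (every atom in a ring double bond is sp² and brings one electron to the p orbital; the doubly-bonded nitrogens are pyridine-type — their lone pairs lie in the ring plane, leaving one electron in the p orbital; the pyrrole-type nitrogen donates its lone pair from the p orbital); the conjugation is uninterrupted.
π-electron count: 6 × 2 = 12 from the double-bond units + 2 from the NH atom = 14.
With 14 π electrons (n = 3), the Hückel 4n+2 condition holds.

Aromatic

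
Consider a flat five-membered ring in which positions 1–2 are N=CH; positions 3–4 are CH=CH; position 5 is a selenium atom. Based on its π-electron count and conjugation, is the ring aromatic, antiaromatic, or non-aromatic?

Aromatic

All ring atoms are sp² and supply a p orbital to the ring (each doubly-bonded ring atom is sp² with one p-orbital electron; each =N– nitrogen is pyridine-type (lone pair in the sp² plane, one electron in the p orbital); the selenium donates one lone pair from its p orbital); the conjugation is uninterrupted.
Counting π electrons: 2 × 2 = 4 from the double-bond units + 2 from the Se atom = 6.
Since 6 = 4·1 + 2, the ring meets the 4n+2 criterion.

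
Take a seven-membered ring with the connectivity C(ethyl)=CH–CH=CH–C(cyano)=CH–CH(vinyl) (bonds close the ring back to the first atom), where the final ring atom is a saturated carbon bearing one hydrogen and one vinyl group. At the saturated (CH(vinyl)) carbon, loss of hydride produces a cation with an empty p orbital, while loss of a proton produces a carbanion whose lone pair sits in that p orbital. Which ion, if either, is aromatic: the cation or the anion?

In either ion the ring is fully conjugated: every atom, including the new sp² carbon, supplies a p orbital.
Cation: 3 × 2 + 0 = 6 π electrons → 4(1)+2, aromatic.
Anion: 3 × 2 + 2 = 8 π electrons → 4(2), antiaromatic.

The cation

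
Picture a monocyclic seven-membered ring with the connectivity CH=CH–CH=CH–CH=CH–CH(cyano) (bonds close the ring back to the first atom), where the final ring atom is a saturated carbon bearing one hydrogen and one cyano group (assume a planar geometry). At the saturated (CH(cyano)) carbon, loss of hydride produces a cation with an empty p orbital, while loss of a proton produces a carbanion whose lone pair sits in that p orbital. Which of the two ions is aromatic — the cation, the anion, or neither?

In both ions every ring atom is sp² and contributes a p orbital, so both rings are fully conjugated.
Cation: 3 × 2 + 0 = 6 π electrons → 4(1)+2, aromatic.
Anion: 3 × 2 + 2 = 8 π electrons → 4(2), antiaromatic.

The cation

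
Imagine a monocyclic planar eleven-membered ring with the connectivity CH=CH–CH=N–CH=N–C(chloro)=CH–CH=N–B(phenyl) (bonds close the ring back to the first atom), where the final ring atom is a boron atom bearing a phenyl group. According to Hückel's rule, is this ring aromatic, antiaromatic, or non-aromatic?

All ring atoms are sp² and supply a p orbital to the ring (the double-bond atoms are sp², each contributing one p electron; each sp² =N– keeps its lone pair in-plane and puts one electron into the π system; the boron has an empty p orbital); the conjugation is uninterrupted.
Adding the contributions, 5 × 2 = 10 from the double-bond units + 0 from the B(phenyl) atom = 10.
Since 10 = 4·2 + 2, the ring meets the 4n+2 criterion.

Aromatic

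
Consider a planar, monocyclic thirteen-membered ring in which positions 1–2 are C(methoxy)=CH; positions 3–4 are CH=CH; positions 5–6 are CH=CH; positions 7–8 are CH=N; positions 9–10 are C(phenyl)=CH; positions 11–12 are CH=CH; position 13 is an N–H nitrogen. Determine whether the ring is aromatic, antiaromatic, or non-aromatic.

Check conjugation: every atom in a ring double bond is sp² and brings one electron to the p orbital; the doubly-bonded nitrogens are pyridine-type — their lone pairs lie in the ring plane, leaving one electron in the p orbital; the pyrrole-type nitrogen donates its lone pair from the p orbital — every position has a p orbital, so the cyclic π system is continuous.
Adding the contributions, 6 × 2 = 12 from the double-bond units + 2 from the NH atom = 14.
14 = 4(3) + 2, which satisfies Hückel's 4n+2 rule.

Aromatic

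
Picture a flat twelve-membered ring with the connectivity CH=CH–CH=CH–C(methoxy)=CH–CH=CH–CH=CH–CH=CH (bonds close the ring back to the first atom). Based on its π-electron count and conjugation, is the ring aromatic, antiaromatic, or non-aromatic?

Antiaromatic

The p orbitals form a continuous loop: the double-bond atoms are sp², each contributing one p electron. The ring is fully conjugated.
π-electron count: 6 × 2 = 12 from the 6 double-bond units.
A 4n π count (12, n = 3) in a planar conjugated ring means antiaromatic.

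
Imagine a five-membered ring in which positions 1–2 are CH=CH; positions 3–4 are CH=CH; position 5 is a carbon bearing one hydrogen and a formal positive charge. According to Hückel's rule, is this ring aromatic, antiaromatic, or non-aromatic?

Antiaromatic

Check conjugation: every atom in a ring double bond is sp² and brings one electron to the p orbital; the carbocation has an empty p orbital — every position has a p orbital, so the cyclic π system is continuous.
Counting π electrons: 2 × 2 = 4 from the double-bond units + 0 from the CH(+) atom = 4.
4 is a 4n count (n = 1), so the planar conjugated ring is antiaromatic.
(The species described is the cyclopentadienyl cation.)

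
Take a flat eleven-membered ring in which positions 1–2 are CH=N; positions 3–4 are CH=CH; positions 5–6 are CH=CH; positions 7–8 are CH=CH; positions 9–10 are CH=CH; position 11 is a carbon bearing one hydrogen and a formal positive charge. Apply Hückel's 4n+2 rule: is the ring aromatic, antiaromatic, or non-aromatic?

Aromatic

Check conjugation: each doubly-bonded ring atom is sp² with one p-orbital electron; each =N– nitrogen is pyridine-type (lone pair in the sp² plane, one electron in the p orbital); the carbocation has an empty p orbital — every position has a p orbital, so the cyclic π system is continuous.
Adding the contributions, 5 × 2 = 10 from the double-bond units + 0 from the CH(+) atom = 10.
With 10 π electrons (n = 2), the Hückel 4n+2 condition holds.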